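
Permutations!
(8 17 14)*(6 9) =[0, 1, 2, 3, 4, 5, 9, 7, 17, 6, 10, 11, 12, 13, 8, 15, 16, 14] =(6 9)(8 17 14)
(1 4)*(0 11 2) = (0 11 2)(1 4) = [11, 4, 0, 3, 1, 5, 6, 7, 8, 9, 10, 2]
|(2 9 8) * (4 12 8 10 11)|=|(2 9 10 11 4 12 8)|=7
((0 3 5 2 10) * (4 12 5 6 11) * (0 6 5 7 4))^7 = (4 12 7) = [0, 1, 2, 3, 12, 5, 6, 4, 8, 9, 10, 11, 7]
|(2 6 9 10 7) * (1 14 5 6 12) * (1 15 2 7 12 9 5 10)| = 14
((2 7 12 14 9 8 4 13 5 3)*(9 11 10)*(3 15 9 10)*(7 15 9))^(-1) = (2 3 11 14 12 7 15)(4 8 9 5 13) = [0, 1, 3, 11, 8, 13, 6, 15, 9, 5, 10, 14, 7, 4, 12, 2]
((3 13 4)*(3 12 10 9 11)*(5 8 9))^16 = [0, 1, 2, 9, 3, 12, 6, 7, 10, 5, 4, 8, 13, 11] = (3 9 5 12 13 11 8 10 4)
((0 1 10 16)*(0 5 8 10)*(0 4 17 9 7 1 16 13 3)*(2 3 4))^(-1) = [3, 7, 1, 2, 13, 16, 6, 9, 5, 17, 8, 11, 12, 10, 14, 15, 0, 4] = (0 3 2 1 7 9 17 4 13 10 8 5 16)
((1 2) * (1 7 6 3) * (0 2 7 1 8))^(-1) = (0 8 3 6 7 1 2) = [8, 2, 0, 6, 4, 5, 7, 1, 3]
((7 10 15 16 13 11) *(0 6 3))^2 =(0 3 6)(7 15 13)(10 16 11) =[3, 1, 2, 6, 4, 5, 0, 15, 8, 9, 16, 10, 12, 7, 14, 13, 11]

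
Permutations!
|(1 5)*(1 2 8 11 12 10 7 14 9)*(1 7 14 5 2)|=|(1 2 8 11 12 10 14 9 7 5)|=10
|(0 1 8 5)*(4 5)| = |(0 1 8 4 5)| = 5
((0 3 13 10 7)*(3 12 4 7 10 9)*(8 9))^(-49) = (0 7 4 12)(3 9 8 13) = [7, 1, 2, 9, 12, 5, 6, 4, 13, 8, 10, 11, 0, 3]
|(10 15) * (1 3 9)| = |(1 3 9)(10 15)| = 6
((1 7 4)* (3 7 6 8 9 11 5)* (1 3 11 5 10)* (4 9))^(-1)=[0, 10, 2, 4, 8, 9, 1, 3, 6, 7, 11, 5]=(1 10 11 5 9 7 3 4 8 6)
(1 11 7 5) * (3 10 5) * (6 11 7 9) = (1 7 3 10 5)(6 11 9) = [0, 7, 2, 10, 4, 1, 11, 3, 8, 6, 5, 9]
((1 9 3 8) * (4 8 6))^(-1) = (1 8 4 6 3 9) = [0, 8, 2, 9, 6, 5, 3, 7, 4, 1]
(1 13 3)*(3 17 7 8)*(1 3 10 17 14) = [0, 13, 2, 3, 4, 5, 6, 8, 10, 9, 17, 11, 12, 14, 1, 15, 16, 7] = (1 13 14)(7 8 10 17)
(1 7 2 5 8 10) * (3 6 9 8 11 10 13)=(1 7 2 5 11 10)(3 6 9 8 13)=[0, 7, 5, 6, 4, 11, 9, 2, 13, 8, 1, 10, 12, 3]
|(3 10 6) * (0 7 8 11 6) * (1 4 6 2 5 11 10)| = |(0 7 8 10)(1 4 6 3)(2 5 11)| = 12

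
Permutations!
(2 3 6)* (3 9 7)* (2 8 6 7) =(2 9)(3 7)(6 8) =[0, 1, 9, 7, 4, 5, 8, 3, 6, 2]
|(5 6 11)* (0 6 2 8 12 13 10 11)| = 14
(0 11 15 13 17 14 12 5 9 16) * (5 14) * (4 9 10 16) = (0 11 15 13 17 5 10 16)(4 9)(12 14) = [11, 1, 2, 3, 9, 10, 6, 7, 8, 4, 16, 15, 14, 17, 12, 13, 0, 5]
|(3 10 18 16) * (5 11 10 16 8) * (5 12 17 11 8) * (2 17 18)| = |(2 17 11 10)(3 16)(5 8 12 18)| = 4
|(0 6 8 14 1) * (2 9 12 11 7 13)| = |(0 6 8 14 1)(2 9 12 11 7 13)| = 30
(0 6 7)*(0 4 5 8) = [6, 1, 2, 3, 5, 8, 7, 4, 0] = (0 6 7 4 5 8)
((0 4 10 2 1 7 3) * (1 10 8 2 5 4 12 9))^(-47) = (0 12 9 1 7 3)(2 4 10 8 5) = [12, 7, 4, 0, 10, 2, 6, 3, 5, 1, 8, 11, 9]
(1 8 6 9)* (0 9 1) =(0 9)(1 8 6) =[9, 8, 2, 3, 4, 5, 1, 7, 6, 0]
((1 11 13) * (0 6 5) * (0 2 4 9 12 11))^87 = (0 11 4 6 13 9 5 1 12 2) = [11, 12, 0, 3, 6, 1, 13, 7, 8, 5, 10, 4, 2, 9]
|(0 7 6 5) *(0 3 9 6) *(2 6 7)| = |(0 2 6 5 3 9 7)| = 7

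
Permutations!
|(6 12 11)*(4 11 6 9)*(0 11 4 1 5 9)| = |(0 11)(1 5 9)(6 12)| = 6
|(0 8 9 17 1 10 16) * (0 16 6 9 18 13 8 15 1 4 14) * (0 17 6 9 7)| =|(0 15 1 10 9 6 7)(4 14 17)(8 18 13)| =21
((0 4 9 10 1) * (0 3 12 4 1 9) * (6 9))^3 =(0 12 1 4 3) =[12, 4, 2, 0, 3, 5, 6, 7, 8, 9, 10, 11, 1]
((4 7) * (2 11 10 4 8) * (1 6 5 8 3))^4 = (1 2 7 5 10)(3 8 4 6 11) = [0, 2, 7, 8, 6, 10, 11, 5, 4, 9, 1, 3]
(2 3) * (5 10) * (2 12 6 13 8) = (2 3 12 6 13 8)(5 10) = [0, 1, 3, 12, 4, 10, 13, 7, 2, 9, 5, 11, 6, 8]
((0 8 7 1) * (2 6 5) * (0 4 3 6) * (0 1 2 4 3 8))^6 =(1 7 4 6)(2 8 5 3) =[0, 7, 8, 2, 6, 3, 1, 4, 5]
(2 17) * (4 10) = (2 17)(4 10) = [0, 1, 17, 3, 10, 5, 6, 7, 8, 9, 4, 11, 12, 13, 14, 15, 16, 2]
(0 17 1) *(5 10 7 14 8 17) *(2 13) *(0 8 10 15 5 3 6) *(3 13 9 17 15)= [13, 8, 9, 6, 4, 3, 0, 14, 15, 17, 7, 11, 12, 2, 10, 5, 16, 1]= (0 13 2 9 17 1 8 15 5 3 6)(7 14 10)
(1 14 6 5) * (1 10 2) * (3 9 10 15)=(1 14 6 5 15 3 9 10 2)=[0, 14, 1, 9, 4, 15, 5, 7, 8, 10, 2, 11, 12, 13, 6, 3]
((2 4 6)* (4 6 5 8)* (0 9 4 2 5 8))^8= (0 9 4 8 2 6 5)= [9, 1, 6, 3, 8, 0, 5, 7, 2, 4]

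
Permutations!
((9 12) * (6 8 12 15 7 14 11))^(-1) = (6 11 14 7 15 9 12 8) = [0, 1, 2, 3, 4, 5, 11, 15, 6, 12, 10, 14, 8, 13, 7, 9]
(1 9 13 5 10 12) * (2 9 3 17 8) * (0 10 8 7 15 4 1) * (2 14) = (0 10 12)(1 3 17 7 15 4)(2 9 13 5 8 14) = [10, 3, 9, 17, 1, 8, 6, 15, 14, 13, 12, 11, 0, 5, 2, 4, 16, 7]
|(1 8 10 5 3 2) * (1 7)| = |(1 8 10 5 3 2 7)| = 7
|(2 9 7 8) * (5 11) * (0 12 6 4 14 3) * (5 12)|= 8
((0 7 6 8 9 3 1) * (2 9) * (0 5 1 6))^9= [7, 5, 8, 9, 4, 1, 3, 0, 6, 2]= (0 7)(1 5)(2 8 6 3 9)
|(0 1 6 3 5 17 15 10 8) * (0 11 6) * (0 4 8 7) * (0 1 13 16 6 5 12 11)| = 15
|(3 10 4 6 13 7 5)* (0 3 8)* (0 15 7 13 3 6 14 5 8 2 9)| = 9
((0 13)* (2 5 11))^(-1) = (0 13)(2 11 5) = [13, 1, 11, 3, 4, 2, 6, 7, 8, 9, 10, 5, 12, 0]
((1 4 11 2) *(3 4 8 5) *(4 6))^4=[0, 6, 3, 2, 8, 11, 1, 7, 4, 9, 10, 5]=(1 6)(2 3)(4 8)(5 11)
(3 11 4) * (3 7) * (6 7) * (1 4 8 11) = [0, 4, 2, 1, 6, 5, 7, 3, 11, 9, 10, 8] = (1 4 6 7 3)(8 11)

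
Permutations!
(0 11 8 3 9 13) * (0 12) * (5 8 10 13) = (0 11 10 13 12)(3 9 5 8) = [11, 1, 2, 9, 4, 8, 6, 7, 3, 5, 13, 10, 0, 12]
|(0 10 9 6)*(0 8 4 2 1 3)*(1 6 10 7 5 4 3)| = |(0 7 5 4 2 6 8 3)(9 10)| = 8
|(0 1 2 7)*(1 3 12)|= 6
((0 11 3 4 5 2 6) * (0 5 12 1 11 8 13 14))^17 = (0 8 13 14)(1 3 12 11 4)(2 5 6) = [8, 3, 5, 12, 1, 6, 2, 7, 13, 9, 10, 4, 11, 14, 0]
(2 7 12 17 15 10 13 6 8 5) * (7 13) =[0, 1, 13, 3, 4, 2, 8, 12, 5, 9, 7, 11, 17, 6, 14, 10, 16, 15] =(2 13 6 8 5)(7 12 17 15 10)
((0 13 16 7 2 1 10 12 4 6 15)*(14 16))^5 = [2, 15, 6, 3, 14, 5, 16, 4, 8, 9, 0, 11, 13, 1, 10, 7, 12] = (0 2 6 16 12 13 1 15 7 4 14 10)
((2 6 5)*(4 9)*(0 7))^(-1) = [7, 1, 5, 3, 9, 6, 2, 0, 8, 4] = (0 7)(2 5 6)(4 9)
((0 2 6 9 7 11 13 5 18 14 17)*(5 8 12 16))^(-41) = (0 2 6 9 7 11 13 8 12 16 5 18 14 17) = [2, 1, 6, 3, 4, 18, 9, 11, 12, 7, 10, 13, 16, 8, 17, 15, 5, 0, 14]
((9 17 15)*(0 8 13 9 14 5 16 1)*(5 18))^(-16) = (0 14 8 18 13 5 9 16 17 1 15) = [14, 15, 2, 3, 4, 9, 6, 7, 18, 16, 10, 11, 12, 5, 8, 0, 17, 1, 13]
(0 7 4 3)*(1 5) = (0 7 4 3)(1 5) = [7, 5, 2, 0, 3, 1, 6, 4]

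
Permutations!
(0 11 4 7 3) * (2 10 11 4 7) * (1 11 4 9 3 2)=(0 9 3)(1 11 7 2 10 4)=[9, 11, 10, 0, 1, 5, 6, 2, 8, 3, 4, 7]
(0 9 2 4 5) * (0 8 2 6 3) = (0 9 6 3)(2 4 5 8) = [9, 1, 4, 0, 5, 8, 3, 7, 2, 6]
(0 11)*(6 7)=[11, 1, 2, 3, 4, 5, 7, 6, 8, 9, 10, 0]=(0 11)(6 7)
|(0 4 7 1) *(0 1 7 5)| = |(7)(0 4 5)| = 3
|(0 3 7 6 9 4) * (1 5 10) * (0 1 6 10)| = |(0 3 7 10 6 9 4 1 5)| = 9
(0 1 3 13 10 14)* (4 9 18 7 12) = (0 1 3 13 10 14)(4 9 18 7 12) = [1, 3, 2, 13, 9, 5, 6, 12, 8, 18, 14, 11, 4, 10, 0, 15, 16, 17, 7]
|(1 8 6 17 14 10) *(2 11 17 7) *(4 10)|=|(1 8 6 7 2 11 17 14 4 10)|=10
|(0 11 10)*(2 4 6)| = |(0 11 10)(2 4 6)| = 3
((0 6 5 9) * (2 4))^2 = (0 5)(6 9) = [5, 1, 2, 3, 4, 0, 9, 7, 8, 6]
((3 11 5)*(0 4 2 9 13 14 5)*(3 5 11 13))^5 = [13, 1, 11, 4, 14, 5, 6, 7, 8, 0, 10, 3, 12, 2, 9] = (0 13 2 11 3 4 14 9)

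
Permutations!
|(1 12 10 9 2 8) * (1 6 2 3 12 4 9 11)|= 21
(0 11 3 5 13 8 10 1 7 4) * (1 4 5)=(0 11 3 1 7 5 13 8 10 4)=[11, 7, 2, 1, 0, 13, 6, 5, 10, 9, 4, 3, 12, 8]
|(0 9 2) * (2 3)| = |(0 9 3 2)| = 4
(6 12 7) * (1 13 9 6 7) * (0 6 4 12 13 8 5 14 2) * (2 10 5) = (0 6 13 9 4 12 1 8 2)(5 14 10) = [6, 8, 0, 3, 12, 14, 13, 7, 2, 4, 5, 11, 1, 9, 10]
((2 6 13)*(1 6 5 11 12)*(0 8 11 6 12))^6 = (2 6)(5 13) = [0, 1, 6, 3, 4, 13, 2, 7, 8, 9, 10, 11, 12, 5]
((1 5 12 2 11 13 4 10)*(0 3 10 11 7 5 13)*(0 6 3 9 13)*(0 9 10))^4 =(0 13 3 9 6 1 11 10 4) =[13, 11, 2, 9, 0, 5, 1, 7, 8, 6, 4, 10, 12, 3]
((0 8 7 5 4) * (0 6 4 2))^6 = (0 8 7 5 2) = [8, 1, 0, 3, 4, 2, 6, 5, 7]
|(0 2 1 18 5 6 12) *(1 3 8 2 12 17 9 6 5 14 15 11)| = 30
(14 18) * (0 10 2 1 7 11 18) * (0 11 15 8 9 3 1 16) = (0 10 2 16)(1 7 15 8 9 3)(11 18 14) = [10, 7, 16, 1, 4, 5, 6, 15, 9, 3, 2, 18, 12, 13, 11, 8, 0, 17, 14]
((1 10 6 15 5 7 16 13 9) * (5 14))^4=[0, 14, 2, 3, 4, 9, 7, 1, 8, 15, 5, 11, 12, 6, 13, 16, 10]=(1 14 13 6 7)(5 9 15 16 10)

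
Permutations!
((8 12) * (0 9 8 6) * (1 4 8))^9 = [1, 8, 2, 3, 12, 5, 9, 7, 6, 4, 10, 11, 0] = (0 1 8 6 9 4 12)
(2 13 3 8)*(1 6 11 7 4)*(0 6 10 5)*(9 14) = (0 6 11 7 4 1 10 5)(2 13 3 8)(9 14) = [6, 10, 13, 8, 1, 0, 11, 4, 2, 14, 5, 7, 12, 3, 9]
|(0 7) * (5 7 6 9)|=|(0 6 9 5 7)|=5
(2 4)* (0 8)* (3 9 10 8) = (0 3 9 10 8)(2 4) = [3, 1, 4, 9, 2, 5, 6, 7, 0, 10, 8]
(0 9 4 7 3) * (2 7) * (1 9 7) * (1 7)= (0 1 9 4 2 7 3)= [1, 9, 7, 0, 2, 5, 6, 3, 8, 4]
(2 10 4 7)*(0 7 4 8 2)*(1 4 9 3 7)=(0 1 4 9 3 7)(2 10 8)=[1, 4, 10, 7, 9, 5, 6, 0, 2, 3, 8]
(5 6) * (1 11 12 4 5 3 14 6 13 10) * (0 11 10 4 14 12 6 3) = (0 11 6)(1 10)(3 12 14)(4 5 13) = [11, 10, 2, 12, 5, 13, 0, 7, 8, 9, 1, 6, 14, 4, 3]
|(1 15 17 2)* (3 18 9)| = 12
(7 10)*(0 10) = (0 10 7) = [10, 1, 2, 3, 4, 5, 6, 0, 8, 9, 7]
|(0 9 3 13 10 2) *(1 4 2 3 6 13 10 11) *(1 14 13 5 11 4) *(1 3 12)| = |(0 9 6 5 11 14 13 4 2)(1 3 10 12)| = 36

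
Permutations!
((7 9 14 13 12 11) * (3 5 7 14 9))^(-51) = (11 14 13 12) = [0, 1, 2, 3, 4, 5, 6, 7, 8, 9, 10, 14, 11, 12, 13]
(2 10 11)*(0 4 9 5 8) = (0 4 9 5 8)(2 10 11) = [4, 1, 10, 3, 9, 8, 6, 7, 0, 5, 11, 2]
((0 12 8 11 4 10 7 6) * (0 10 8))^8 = (12)(4 11 8)(6 7 10) = [0, 1, 2, 3, 11, 5, 7, 10, 4, 9, 6, 8, 12]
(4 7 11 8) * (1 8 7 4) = (1 8)(7 11) = [0, 8, 2, 3, 4, 5, 6, 11, 1, 9, 10, 7]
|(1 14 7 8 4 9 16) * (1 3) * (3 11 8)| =20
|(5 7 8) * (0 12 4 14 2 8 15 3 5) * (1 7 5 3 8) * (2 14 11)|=|(0 12 4 11 2 1 7 15 8)|=9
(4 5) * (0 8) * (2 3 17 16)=(0 8)(2 3 17 16)(4 5)=[8, 1, 3, 17, 5, 4, 6, 7, 0, 9, 10, 11, 12, 13, 14, 15, 2, 16]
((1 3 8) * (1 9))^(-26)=(1 8)(3 9)=[0, 8, 2, 9, 4, 5, 6, 7, 1, 3]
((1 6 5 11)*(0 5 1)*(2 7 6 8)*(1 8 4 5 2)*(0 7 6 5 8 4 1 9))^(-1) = (0 9 8 4 6 2)(5 7 11) = [9, 1, 0, 3, 6, 7, 2, 11, 4, 8, 10, 5]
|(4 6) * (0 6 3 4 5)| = |(0 6 5)(3 4)| = 6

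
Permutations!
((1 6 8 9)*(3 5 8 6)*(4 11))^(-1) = [0, 9, 2, 1, 11, 3, 6, 7, 5, 8, 10, 4] = (1 9 8 5 3)(4 11)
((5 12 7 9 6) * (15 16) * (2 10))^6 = [0, 1, 2, 3, 4, 12, 5, 9, 8, 6, 10, 11, 7, 13, 14, 15, 16] = (16)(5 12 7 9 6)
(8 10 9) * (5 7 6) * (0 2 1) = (0 2 1)(5 7 6)(8 10 9) = [2, 0, 1, 3, 4, 7, 5, 6, 10, 8, 9]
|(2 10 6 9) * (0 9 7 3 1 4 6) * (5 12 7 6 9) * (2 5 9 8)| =11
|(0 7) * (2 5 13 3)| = 4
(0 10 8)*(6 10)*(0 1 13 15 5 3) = (0 6 10 8 1 13 15 5 3) = [6, 13, 2, 0, 4, 3, 10, 7, 1, 9, 8, 11, 12, 15, 14, 5]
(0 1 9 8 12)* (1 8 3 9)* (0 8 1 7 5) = [1, 7, 2, 9, 4, 0, 6, 5, 12, 3, 10, 11, 8] = (0 1 7 5)(3 9)(8 12)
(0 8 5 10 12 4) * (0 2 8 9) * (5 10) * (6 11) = [9, 1, 8, 3, 2, 5, 11, 7, 10, 0, 12, 6, 4] = (0 9)(2 8 10 12 4)(6 11)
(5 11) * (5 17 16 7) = (5 11 17 16 7) = [0, 1, 2, 3, 4, 11, 6, 5, 8, 9, 10, 17, 12, 13, 14, 15, 7, 16]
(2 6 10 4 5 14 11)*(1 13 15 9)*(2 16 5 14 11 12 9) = (1 13 15 2 6 10 4 14 12 9)(5 11 16) = [0, 13, 6, 3, 14, 11, 10, 7, 8, 1, 4, 16, 9, 15, 12, 2, 5]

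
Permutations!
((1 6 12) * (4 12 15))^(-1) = (1 12 4 15 6) = [0, 12, 2, 3, 15, 5, 1, 7, 8, 9, 10, 11, 4, 13, 14, 6]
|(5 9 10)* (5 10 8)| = 3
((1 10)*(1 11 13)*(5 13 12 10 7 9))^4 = [0, 13, 2, 3, 4, 9, 6, 1, 8, 7, 11, 12, 10, 5] = (1 13 5 9 7)(10 11 12)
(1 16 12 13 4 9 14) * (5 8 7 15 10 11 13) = (1 16 12 5 8 7 15 10 11 13 4 9 14) = [0, 16, 2, 3, 9, 8, 6, 15, 7, 14, 11, 13, 5, 4, 1, 10, 12]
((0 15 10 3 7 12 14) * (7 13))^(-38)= [10, 1, 2, 7, 4, 5, 6, 14, 8, 9, 13, 11, 0, 12, 15, 3]= (0 10 13 12)(3 7 14 15)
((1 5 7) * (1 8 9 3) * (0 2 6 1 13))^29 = [13, 6, 0, 9, 4, 1, 2, 5, 7, 8, 10, 11, 12, 3] = (0 13 3 9 8 7 5 1 6 2)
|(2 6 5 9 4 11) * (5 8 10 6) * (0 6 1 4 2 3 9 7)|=|(0 6 8 10 1 4 11 3 9 2 5 7)|=12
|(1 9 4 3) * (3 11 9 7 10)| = |(1 7 10 3)(4 11 9)| = 12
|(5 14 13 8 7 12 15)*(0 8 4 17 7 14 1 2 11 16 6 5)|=18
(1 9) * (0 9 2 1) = [9, 2, 1, 3, 4, 5, 6, 7, 8, 0] = (0 9)(1 2)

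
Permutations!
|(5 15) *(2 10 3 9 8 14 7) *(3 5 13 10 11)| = 28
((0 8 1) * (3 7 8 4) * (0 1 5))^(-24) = (8) = [0, 1, 2, 3, 4, 5, 6, 7, 8]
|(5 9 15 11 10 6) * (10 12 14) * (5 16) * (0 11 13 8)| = 12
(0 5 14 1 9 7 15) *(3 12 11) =[5, 9, 2, 12, 4, 14, 6, 15, 8, 7, 10, 3, 11, 13, 1, 0] =(0 5 14 1 9 7 15)(3 12 11)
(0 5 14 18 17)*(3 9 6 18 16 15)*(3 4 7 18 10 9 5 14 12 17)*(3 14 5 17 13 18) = [5, 1, 2, 17, 7, 12, 10, 3, 8, 6, 9, 11, 13, 18, 16, 4, 15, 0, 14] = (0 5 12 13 18 14 16 15 4 7 3 17)(6 10 9)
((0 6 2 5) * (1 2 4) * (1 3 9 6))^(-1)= [5, 0, 1, 4, 6, 2, 9, 7, 8, 3]= (0 5 2 1)(3 4 6 9)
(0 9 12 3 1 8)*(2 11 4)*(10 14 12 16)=(0 9 16 10 14 12 3 1 8)(2 11 4)=[9, 8, 11, 1, 2, 5, 6, 7, 0, 16, 14, 4, 3, 13, 12, 15, 10]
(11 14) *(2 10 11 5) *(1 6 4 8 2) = [0, 6, 10, 3, 8, 1, 4, 7, 2, 9, 11, 14, 12, 13, 5] = (1 6 4 8 2 10 11 14 5)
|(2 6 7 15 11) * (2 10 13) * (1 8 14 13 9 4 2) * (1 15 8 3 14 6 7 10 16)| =|(1 3 14 13 15 11 16)(2 7 8 6 10 9 4)| =7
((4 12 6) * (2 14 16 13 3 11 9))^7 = [0, 1, 2, 3, 12, 5, 4, 7, 8, 9, 10, 11, 6, 13, 14, 15, 16] = (16)(4 12 6)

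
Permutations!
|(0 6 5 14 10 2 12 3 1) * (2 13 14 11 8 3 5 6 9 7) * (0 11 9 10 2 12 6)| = |(0 10 13 14 2 6)(1 11 8 3)(5 9 7 12)| = 12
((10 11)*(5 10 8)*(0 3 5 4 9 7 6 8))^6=(0 3 5 10 11)(4 9 7 6 8)=[3, 1, 2, 5, 9, 10, 8, 6, 4, 7, 11, 0]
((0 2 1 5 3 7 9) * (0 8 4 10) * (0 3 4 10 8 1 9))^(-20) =(10) =[0, 1, 2, 3, 4, 5, 6, 7, 8, 9, 10]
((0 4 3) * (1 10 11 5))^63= (1 5 11 10)= [0, 5, 2, 3, 4, 11, 6, 7, 8, 9, 1, 10]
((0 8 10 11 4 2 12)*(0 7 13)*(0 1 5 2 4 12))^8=(0 5 13 12 10)(1 7 11 8 2)=[5, 7, 1, 3, 4, 13, 6, 11, 2, 9, 0, 8, 10, 12]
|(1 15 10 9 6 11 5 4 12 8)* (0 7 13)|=|(0 7 13)(1 15 10 9 6 11 5 4 12 8)|=30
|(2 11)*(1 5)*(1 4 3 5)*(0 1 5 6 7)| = |(0 1 5 4 3 6 7)(2 11)| = 14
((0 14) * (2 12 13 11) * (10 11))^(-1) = (0 14)(2 11 10 13 12) = [14, 1, 11, 3, 4, 5, 6, 7, 8, 9, 13, 10, 2, 12, 0]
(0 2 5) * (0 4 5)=[2, 1, 0, 3, 5, 4]=(0 2)(4 5)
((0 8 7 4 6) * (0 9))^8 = (0 7 6)(4 9 8) = [7, 1, 2, 3, 9, 5, 0, 6, 4, 8]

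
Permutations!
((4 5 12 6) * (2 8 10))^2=[0, 1, 10, 3, 12, 6, 5, 7, 2, 9, 8, 11, 4]=(2 10 8)(4 12)(5 6)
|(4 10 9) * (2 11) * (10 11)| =|(2 10 9 4 11)| =5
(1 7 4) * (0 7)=(0 7 4 1)=[7, 0, 2, 3, 1, 5, 6, 4]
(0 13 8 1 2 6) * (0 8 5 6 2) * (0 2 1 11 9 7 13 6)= (0 6 8 11 9 7 13 5)(1 2)= [6, 2, 1, 3, 4, 0, 8, 13, 11, 7, 10, 9, 12, 5]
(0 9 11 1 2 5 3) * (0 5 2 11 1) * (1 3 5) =(0 9 3 1 11) =[9, 11, 2, 1, 4, 5, 6, 7, 8, 3, 10, 0]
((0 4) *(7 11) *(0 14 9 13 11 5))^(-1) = (0 5 7 11 13 9 14 4) = [5, 1, 2, 3, 0, 7, 6, 11, 8, 14, 10, 13, 12, 9, 4]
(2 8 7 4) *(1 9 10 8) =(1 9 10 8 7 4 2) =[0, 9, 1, 3, 2, 5, 6, 4, 7, 10, 8]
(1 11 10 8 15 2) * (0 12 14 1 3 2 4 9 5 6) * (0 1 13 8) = (0 12 14 13 8 15 4 9 5 6 1 11 10)(2 3) = [12, 11, 3, 2, 9, 6, 1, 7, 15, 5, 0, 10, 14, 8, 13, 4]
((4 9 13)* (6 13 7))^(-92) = (4 6 9 13 7) = [0, 1, 2, 3, 6, 5, 9, 4, 8, 13, 10, 11, 12, 7]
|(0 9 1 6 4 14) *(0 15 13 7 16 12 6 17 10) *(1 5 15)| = 14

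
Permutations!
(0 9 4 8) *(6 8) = [9, 1, 2, 3, 6, 5, 8, 7, 0, 4] = (0 9 4 6 8)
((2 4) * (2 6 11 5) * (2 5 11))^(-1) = (11)(2 6 4) = [0, 1, 6, 3, 2, 5, 4, 7, 8, 9, 10, 11]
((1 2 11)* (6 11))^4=(11)=[0, 1, 2, 3, 4, 5, 6, 7, 8, 9, 10, 11]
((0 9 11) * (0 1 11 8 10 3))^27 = (0 8 3 9 10)(1 11) = [8, 11, 2, 9, 4, 5, 6, 7, 3, 10, 0, 1]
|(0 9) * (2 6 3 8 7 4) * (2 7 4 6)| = 10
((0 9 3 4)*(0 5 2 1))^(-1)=(0 1 2 5 4 3 9)=[1, 2, 5, 9, 3, 4, 6, 7, 8, 0]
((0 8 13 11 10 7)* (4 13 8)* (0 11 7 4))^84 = (4 10 11 7 13) = [0, 1, 2, 3, 10, 5, 6, 13, 8, 9, 11, 7, 12, 4]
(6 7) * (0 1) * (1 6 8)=(0 6 7 8 1)=[6, 0, 2, 3, 4, 5, 7, 8, 1]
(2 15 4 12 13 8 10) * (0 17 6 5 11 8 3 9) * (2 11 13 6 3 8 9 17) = (0 2 15 4 12 6 5 13 8 10 11 9)(3 17) = [2, 1, 15, 17, 12, 13, 5, 7, 10, 0, 11, 9, 6, 8, 14, 4, 16, 3]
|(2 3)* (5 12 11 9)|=4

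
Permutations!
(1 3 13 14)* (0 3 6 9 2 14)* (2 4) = (0 3 13)(1 6 9 4 2 14) = [3, 6, 14, 13, 2, 5, 9, 7, 8, 4, 10, 11, 12, 0, 1]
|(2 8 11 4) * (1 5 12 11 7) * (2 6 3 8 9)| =|(1 5 12 11 4 6 3 8 7)(2 9)| =18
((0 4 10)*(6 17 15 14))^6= (6 15)(14 17)= [0, 1, 2, 3, 4, 5, 15, 7, 8, 9, 10, 11, 12, 13, 17, 6, 16, 14]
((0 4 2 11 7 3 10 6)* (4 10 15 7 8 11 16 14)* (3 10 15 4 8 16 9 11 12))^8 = (0 10 15 6 7)(2 4 3 12 8 14 16 11 9) = [10, 1, 4, 12, 3, 5, 7, 0, 14, 2, 15, 9, 8, 13, 16, 6, 11]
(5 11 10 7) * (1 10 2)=(1 10 7 5 11 2)=[0, 10, 1, 3, 4, 11, 6, 5, 8, 9, 7, 2]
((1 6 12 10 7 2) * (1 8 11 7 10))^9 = (12)(2 8 11 7) = [0, 1, 8, 3, 4, 5, 6, 2, 11, 9, 10, 7, 12]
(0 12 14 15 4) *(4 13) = [12, 1, 2, 3, 0, 5, 6, 7, 8, 9, 10, 11, 14, 4, 15, 13] = (0 12 14 15 13 4)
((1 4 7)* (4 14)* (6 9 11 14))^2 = [0, 9, 2, 3, 1, 5, 11, 6, 8, 14, 10, 4, 12, 13, 7] = (1 9 14 7 6 11 4)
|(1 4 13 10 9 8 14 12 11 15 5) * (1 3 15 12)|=|(1 4 13 10 9 8 14)(3 15 5)(11 12)|=42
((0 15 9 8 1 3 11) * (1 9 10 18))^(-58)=(0 3 18 15 11 1 10)=[3, 10, 2, 18, 4, 5, 6, 7, 8, 9, 0, 1, 12, 13, 14, 11, 16, 17, 15]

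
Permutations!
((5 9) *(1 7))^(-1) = (1 7)(5 9) = [0, 7, 2, 3, 4, 9, 6, 1, 8, 5]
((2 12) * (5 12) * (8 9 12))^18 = (2 9 5 12 8) = [0, 1, 9, 3, 4, 12, 6, 7, 2, 5, 10, 11, 8]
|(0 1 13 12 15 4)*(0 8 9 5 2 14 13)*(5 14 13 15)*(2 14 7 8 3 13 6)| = 42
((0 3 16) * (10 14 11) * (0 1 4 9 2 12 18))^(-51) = (0 1 2)(3 4 12)(9 18 16) = [1, 2, 0, 4, 12, 5, 6, 7, 8, 18, 10, 11, 3, 13, 14, 15, 9, 17, 16]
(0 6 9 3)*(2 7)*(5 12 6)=(0 5 12 6 9 3)(2 7)=[5, 1, 7, 0, 4, 12, 9, 2, 8, 3, 10, 11, 6]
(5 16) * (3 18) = (3 18)(5 16) = [0, 1, 2, 18, 4, 16, 6, 7, 8, 9, 10, 11, 12, 13, 14, 15, 5, 17, 3]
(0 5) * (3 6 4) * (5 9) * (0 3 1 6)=(0 9 5 3)(1 6 4)=[9, 6, 2, 0, 1, 3, 4, 7, 8, 5]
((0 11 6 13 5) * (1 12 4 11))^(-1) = (0 5 13 6 11 4 12 1) = [5, 0, 2, 3, 12, 13, 11, 7, 8, 9, 10, 4, 1, 6]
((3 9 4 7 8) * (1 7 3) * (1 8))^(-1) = (1 7)(3 4 9) = [0, 7, 2, 4, 9, 5, 6, 1, 8, 3]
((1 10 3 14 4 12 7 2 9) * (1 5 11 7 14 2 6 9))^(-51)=(14)(1 10 3 2)(5 9 6 7 11)=[0, 10, 1, 2, 4, 9, 7, 11, 8, 6, 3, 5, 12, 13, 14]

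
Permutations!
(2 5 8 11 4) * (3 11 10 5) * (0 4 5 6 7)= (0 4 2 3 11 5 8 10 6 7)= [4, 1, 3, 11, 2, 8, 7, 0, 10, 9, 6, 5]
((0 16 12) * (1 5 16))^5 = (16) = [0, 1, 2, 3, 4, 5, 6, 7, 8, 9, 10, 11, 12, 13, 14, 15, 16]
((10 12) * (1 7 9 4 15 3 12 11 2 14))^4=(1 15 11 7 3 2 9 12 14 4 10)=[0, 15, 9, 2, 10, 5, 6, 3, 8, 12, 1, 7, 14, 13, 4, 11]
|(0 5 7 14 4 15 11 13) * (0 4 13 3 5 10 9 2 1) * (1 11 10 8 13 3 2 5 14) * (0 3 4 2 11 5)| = |(0 8 13 2 5 7 1 3 14 4 15 10 9)| = 13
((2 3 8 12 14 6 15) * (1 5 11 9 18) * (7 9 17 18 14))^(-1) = [0, 18, 15, 2, 4, 1, 14, 12, 3, 7, 10, 5, 8, 13, 9, 6, 16, 11, 17] = (1 18 17 11 5)(2 15 6 14 9 7 12 8 3)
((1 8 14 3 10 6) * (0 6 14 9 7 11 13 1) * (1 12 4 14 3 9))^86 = (4 9 11 12 14 7 13) = [0, 1, 2, 3, 9, 5, 6, 13, 8, 11, 10, 12, 14, 4, 7]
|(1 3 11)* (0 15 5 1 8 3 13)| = 15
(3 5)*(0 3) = [3, 1, 2, 5, 4, 0] = (0 3 5)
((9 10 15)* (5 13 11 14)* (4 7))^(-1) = (4 7)(5 14 11 13)(9 15 10) = [0, 1, 2, 3, 7, 14, 6, 4, 8, 15, 9, 13, 12, 5, 11, 10]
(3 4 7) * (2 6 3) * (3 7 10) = (2 6 7)(3 4 10) = [0, 1, 6, 4, 10, 5, 7, 2, 8, 9, 3]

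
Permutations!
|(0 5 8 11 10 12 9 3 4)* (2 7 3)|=|(0 5 8 11 10 12 9 2 7 3 4)|=11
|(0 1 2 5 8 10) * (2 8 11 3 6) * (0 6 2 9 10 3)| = 21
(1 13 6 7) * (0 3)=(0 3)(1 13 6 7)=[3, 13, 2, 0, 4, 5, 7, 1, 8, 9, 10, 11, 12, 6]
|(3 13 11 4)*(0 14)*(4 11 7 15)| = 10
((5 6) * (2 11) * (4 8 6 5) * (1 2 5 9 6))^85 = (1 6 11 8 9 2 4 5) = [0, 6, 4, 3, 5, 1, 11, 7, 9, 2, 10, 8]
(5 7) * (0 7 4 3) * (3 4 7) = (0 3)(5 7) = [3, 1, 2, 0, 4, 7, 6, 5]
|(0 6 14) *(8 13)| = |(0 6 14)(8 13)| = 6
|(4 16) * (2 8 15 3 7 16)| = |(2 8 15 3 7 16 4)| = 7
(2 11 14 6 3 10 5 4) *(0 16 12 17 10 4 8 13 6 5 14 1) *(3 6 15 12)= (0 16 3 4 2 11 1)(5 8 13 15 12 17 10 14)= [16, 0, 11, 4, 2, 8, 6, 7, 13, 9, 14, 1, 17, 15, 5, 12, 3, 10]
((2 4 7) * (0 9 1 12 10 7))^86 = [2, 0, 10, 3, 7, 5, 6, 12, 8, 4, 1, 11, 9] = (0 2 10 1)(4 7 12 9)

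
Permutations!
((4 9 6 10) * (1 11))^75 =(1 11)(4 10 6 9) =[0, 11, 2, 3, 10, 5, 9, 7, 8, 4, 6, 1]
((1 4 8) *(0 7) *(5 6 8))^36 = (1 4 5 6 8) = [0, 4, 2, 3, 5, 6, 8, 7, 1]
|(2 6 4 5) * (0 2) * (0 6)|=6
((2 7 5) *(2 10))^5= [0, 1, 7, 3, 4, 10, 6, 5, 8, 9, 2]= (2 7 5 10)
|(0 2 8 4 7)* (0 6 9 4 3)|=|(0 2 8 3)(4 7 6 9)|=4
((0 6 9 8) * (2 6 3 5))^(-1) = (0 8 9 6 2 5 3) = [8, 1, 5, 0, 4, 3, 2, 7, 9, 6]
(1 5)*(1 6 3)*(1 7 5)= (3 7 5 6)= [0, 1, 2, 7, 4, 6, 3, 5]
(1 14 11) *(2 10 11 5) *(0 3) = (0 3)(1 14 5 2 10 11) = [3, 14, 10, 0, 4, 2, 6, 7, 8, 9, 11, 1, 12, 13, 5]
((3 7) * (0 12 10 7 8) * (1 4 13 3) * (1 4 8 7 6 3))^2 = (0 10 3 4 1)(6 7 13 8 12) = [10, 0, 2, 4, 1, 5, 7, 13, 12, 9, 3, 11, 6, 8]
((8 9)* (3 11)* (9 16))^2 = (8 9 16) = [0, 1, 2, 3, 4, 5, 6, 7, 9, 16, 10, 11, 12, 13, 14, 15, 8]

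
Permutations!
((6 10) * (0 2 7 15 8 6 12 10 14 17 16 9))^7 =(0 17 8 2 16 6 7 9 14 15)(10 12) =[17, 1, 16, 3, 4, 5, 7, 9, 2, 14, 12, 11, 10, 13, 15, 0, 6, 8]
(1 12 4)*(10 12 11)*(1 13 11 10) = (1 10 12 4 13 11) = [0, 10, 2, 3, 13, 5, 6, 7, 8, 9, 12, 1, 4, 11]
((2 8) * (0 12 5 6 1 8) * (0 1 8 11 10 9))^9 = (0 9 10 11 1 2 8 6 5 12) = [9, 2, 8, 3, 4, 12, 5, 7, 6, 10, 11, 1, 0]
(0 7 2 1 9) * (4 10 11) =(0 7 2 1 9)(4 10 11) =[7, 9, 1, 3, 10, 5, 6, 2, 8, 0, 11, 4]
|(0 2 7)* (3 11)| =|(0 2 7)(3 11)| =6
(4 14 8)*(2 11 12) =(2 11 12)(4 14 8) =[0, 1, 11, 3, 14, 5, 6, 7, 4, 9, 10, 12, 2, 13, 8]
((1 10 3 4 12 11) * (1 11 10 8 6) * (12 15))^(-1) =[0, 6, 2, 10, 3, 5, 8, 7, 1, 9, 12, 11, 15, 13, 14, 4] =(1 6 8)(3 10 12 15 4)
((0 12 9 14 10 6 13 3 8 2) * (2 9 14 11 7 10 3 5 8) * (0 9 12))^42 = [0, 1, 13, 6, 4, 9, 3, 12, 11, 5, 14, 8, 7, 2, 10] = (2 13)(3 6)(5 9)(7 12)(8 11)(10 14)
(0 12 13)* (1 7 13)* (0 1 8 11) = (0 12 8 11)(1 7 13) = [12, 7, 2, 3, 4, 5, 6, 13, 11, 9, 10, 0, 8, 1]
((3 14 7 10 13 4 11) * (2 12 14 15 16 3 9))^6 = (16)(2 4 7)(9 13 14)(10 12 11) = [0, 1, 4, 3, 7, 5, 6, 2, 8, 13, 12, 10, 11, 14, 9, 15, 16]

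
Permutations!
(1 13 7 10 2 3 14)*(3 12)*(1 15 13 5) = (1 5)(2 12 3 14 15 13 7 10) = [0, 5, 12, 14, 4, 1, 6, 10, 8, 9, 2, 11, 3, 7, 15, 13]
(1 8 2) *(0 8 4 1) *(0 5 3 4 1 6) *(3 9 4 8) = (0 3 8 2 5 9 4 6) = [3, 1, 5, 8, 6, 9, 0, 7, 2, 4]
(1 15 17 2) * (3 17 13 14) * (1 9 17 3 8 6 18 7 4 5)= (1 15 13 14 8 6 18 7 4 5)(2 9 17)= [0, 15, 9, 3, 5, 1, 18, 4, 6, 17, 10, 11, 12, 14, 8, 13, 16, 2, 7]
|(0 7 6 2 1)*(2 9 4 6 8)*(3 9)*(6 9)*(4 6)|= 20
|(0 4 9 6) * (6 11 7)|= 6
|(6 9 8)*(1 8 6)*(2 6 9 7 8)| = |(9)(1 2 6 7 8)| = 5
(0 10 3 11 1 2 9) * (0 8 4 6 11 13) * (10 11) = (0 11 1 2 9 8 4 6 10 3 13) = [11, 2, 9, 13, 6, 5, 10, 7, 4, 8, 3, 1, 12, 0]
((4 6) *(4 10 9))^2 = (4 10)(6 9) = [0, 1, 2, 3, 10, 5, 9, 7, 8, 6, 4]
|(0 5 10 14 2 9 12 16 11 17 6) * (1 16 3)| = 13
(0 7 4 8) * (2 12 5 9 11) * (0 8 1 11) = (0 7 4 1 11 2 12 5 9) = [7, 11, 12, 3, 1, 9, 6, 4, 8, 0, 10, 2, 5]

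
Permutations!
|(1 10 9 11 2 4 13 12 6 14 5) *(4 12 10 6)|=|(1 6 14 5)(2 12 4 13 10 9 11)|=28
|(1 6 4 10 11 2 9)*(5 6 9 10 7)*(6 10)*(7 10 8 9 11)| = 10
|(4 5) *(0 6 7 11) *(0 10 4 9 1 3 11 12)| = 28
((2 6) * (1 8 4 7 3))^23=(1 7 8 3 4)(2 6)=[0, 7, 6, 4, 1, 5, 2, 8, 3]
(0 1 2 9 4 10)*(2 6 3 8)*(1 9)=[9, 6, 1, 8, 10, 5, 3, 7, 2, 4, 0]=(0 9 4 10)(1 6 3 8 2)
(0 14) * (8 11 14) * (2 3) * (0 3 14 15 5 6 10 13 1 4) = [8, 4, 14, 2, 0, 6, 10, 7, 11, 9, 13, 15, 12, 1, 3, 5] = (0 8 11 15 5 6 10 13 1 4)(2 14 3)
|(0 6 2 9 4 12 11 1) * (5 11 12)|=8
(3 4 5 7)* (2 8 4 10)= (2 8 4 5 7 3 10)= [0, 1, 8, 10, 5, 7, 6, 3, 4, 9, 2]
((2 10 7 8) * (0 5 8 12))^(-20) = (0 5 8 2 10 7 12) = [5, 1, 10, 3, 4, 8, 6, 12, 2, 9, 7, 11, 0]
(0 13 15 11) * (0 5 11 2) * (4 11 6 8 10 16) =[13, 1, 0, 3, 11, 6, 8, 7, 10, 9, 16, 5, 12, 15, 14, 2, 4] =(0 13 15 2)(4 11 5 6 8 10 16)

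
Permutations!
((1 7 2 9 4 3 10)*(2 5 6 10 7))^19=(1 2 9 4 3 7 5 6 10)=[0, 2, 9, 7, 3, 6, 10, 5, 8, 4, 1]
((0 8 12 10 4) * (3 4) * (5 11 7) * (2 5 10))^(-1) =(0 4 3 10 7 11 5 2 12 8) =[4, 1, 12, 10, 3, 2, 6, 11, 0, 9, 7, 5, 8]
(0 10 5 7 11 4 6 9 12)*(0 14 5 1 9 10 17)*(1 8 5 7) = (0 17)(1 9 12 14 7 11 4 6 10 8 5) = [17, 9, 2, 3, 6, 1, 10, 11, 5, 12, 8, 4, 14, 13, 7, 15, 16, 0]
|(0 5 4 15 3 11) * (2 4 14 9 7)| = |(0 5 14 9 7 2 4 15 3 11)| = 10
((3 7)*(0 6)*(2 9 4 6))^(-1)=[6, 1, 0, 7, 9, 5, 4, 3, 8, 2]=(0 6 4 9 2)(3 7)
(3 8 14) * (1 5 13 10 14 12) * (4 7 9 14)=(1 5 13 10 4 7 9 14 3 8 12)=[0, 5, 2, 8, 7, 13, 6, 9, 12, 14, 4, 11, 1, 10, 3]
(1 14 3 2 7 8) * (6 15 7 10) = [0, 14, 10, 2, 4, 5, 15, 8, 1, 9, 6, 11, 12, 13, 3, 7] = (1 14 3 2 10 6 15 7 8)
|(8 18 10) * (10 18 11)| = |(18)(8 11 10)| = 3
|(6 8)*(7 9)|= |(6 8)(7 9)|= 2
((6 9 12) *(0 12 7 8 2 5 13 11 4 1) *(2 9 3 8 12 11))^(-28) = [0, 1, 13, 9, 4, 2, 8, 6, 7, 12, 10, 11, 3, 5] = (2 13 5)(3 9 12)(6 8 7)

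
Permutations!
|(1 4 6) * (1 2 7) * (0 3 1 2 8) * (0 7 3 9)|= |(0 9)(1 4 6 8 7 2 3)|= 14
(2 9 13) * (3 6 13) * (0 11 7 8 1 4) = (0 11 7 8 1 4)(2 9 3 6 13) = [11, 4, 9, 6, 0, 5, 13, 8, 1, 3, 10, 7, 12, 2]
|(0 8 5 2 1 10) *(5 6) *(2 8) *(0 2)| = |(1 10 2)(5 8 6)| = 3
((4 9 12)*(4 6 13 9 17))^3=(4 17)(6 12 9 13)=[0, 1, 2, 3, 17, 5, 12, 7, 8, 13, 10, 11, 9, 6, 14, 15, 16, 4]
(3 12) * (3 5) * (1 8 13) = (1 8 13)(3 12 5) = [0, 8, 2, 12, 4, 3, 6, 7, 13, 9, 10, 11, 5, 1]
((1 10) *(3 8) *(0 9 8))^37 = (0 9 8 3)(1 10) = [9, 10, 2, 0, 4, 5, 6, 7, 3, 8, 1]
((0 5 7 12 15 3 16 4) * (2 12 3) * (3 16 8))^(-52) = (0 16 5 4 7)(2 15 12) = [16, 1, 15, 3, 7, 4, 6, 0, 8, 9, 10, 11, 2, 13, 14, 12, 5]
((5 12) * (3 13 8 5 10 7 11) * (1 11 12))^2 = (1 3 8)(5 11 13)(7 10 12) = [0, 3, 2, 8, 4, 11, 6, 10, 1, 9, 12, 13, 7, 5]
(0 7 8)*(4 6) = (0 7 8)(4 6) = [7, 1, 2, 3, 6, 5, 4, 8, 0]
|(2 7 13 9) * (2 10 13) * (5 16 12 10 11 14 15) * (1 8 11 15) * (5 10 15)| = 28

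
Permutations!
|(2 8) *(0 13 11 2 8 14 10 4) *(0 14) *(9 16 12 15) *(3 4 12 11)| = 12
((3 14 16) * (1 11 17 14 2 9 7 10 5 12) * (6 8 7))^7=(1 9)(2 12)(3 5)(6 11)(7 14)(8 17)(10 16)=[0, 9, 12, 5, 4, 3, 11, 14, 17, 1, 16, 6, 2, 13, 7, 15, 10, 8]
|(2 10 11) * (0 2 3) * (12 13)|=|(0 2 10 11 3)(12 13)|=10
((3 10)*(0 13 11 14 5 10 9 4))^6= (0 3 14)(4 10 11)(5 13 9)= [3, 1, 2, 14, 10, 13, 6, 7, 8, 5, 11, 4, 12, 9, 0]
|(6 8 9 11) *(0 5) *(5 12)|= |(0 12 5)(6 8 9 11)|= 12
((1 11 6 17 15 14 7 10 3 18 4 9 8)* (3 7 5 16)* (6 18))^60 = (18)(3 14 6 5 17 16 15) = [0, 1, 2, 14, 4, 17, 5, 7, 8, 9, 10, 11, 12, 13, 6, 3, 15, 16, 18]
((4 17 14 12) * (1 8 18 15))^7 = (1 15 18 8)(4 12 14 17) = [0, 15, 2, 3, 12, 5, 6, 7, 1, 9, 10, 11, 14, 13, 17, 18, 16, 4, 8]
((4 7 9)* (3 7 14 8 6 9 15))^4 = (3 7 15)(4 9 6 8 14) = [0, 1, 2, 7, 9, 5, 8, 15, 14, 6, 10, 11, 12, 13, 4, 3]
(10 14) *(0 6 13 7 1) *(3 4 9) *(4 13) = [6, 0, 2, 13, 9, 5, 4, 1, 8, 3, 14, 11, 12, 7, 10] = (0 6 4 9 3 13 7 1)(10 14)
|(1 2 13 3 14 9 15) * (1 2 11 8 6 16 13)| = 11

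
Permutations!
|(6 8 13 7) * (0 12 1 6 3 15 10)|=|(0 12 1 6 8 13 7 3 15 10)|=10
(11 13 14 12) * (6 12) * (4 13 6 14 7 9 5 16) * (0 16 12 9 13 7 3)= (0 16 4 7 13 3)(5 12 11 6 9)= [16, 1, 2, 0, 7, 12, 9, 13, 8, 5, 10, 6, 11, 3, 14, 15, 4]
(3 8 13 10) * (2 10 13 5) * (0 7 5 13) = (0 7 5 2 10 3 8 13) = [7, 1, 10, 8, 4, 2, 6, 5, 13, 9, 3, 11, 12, 0]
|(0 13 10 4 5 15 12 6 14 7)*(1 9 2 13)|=|(0 1 9 2 13 10 4 5 15 12 6 14 7)|=13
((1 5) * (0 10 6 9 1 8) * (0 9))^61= [10, 5, 2, 3, 4, 8, 0, 7, 9, 1, 6]= (0 10 6)(1 5 8 9)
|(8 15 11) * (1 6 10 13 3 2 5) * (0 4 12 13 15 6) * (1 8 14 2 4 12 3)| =|(0 12 13 1)(2 5 8 6 10 15 11 14)(3 4)| =8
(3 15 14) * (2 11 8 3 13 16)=(2 11 8 3 15 14 13 16)=[0, 1, 11, 15, 4, 5, 6, 7, 3, 9, 10, 8, 12, 16, 13, 14, 2]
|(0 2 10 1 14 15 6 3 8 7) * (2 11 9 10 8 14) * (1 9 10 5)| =36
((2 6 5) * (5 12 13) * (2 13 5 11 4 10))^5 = (2 11 12 10 13 6 4 5) = [0, 1, 11, 3, 5, 2, 4, 7, 8, 9, 13, 12, 10, 6]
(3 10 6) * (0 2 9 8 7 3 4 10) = [2, 1, 9, 0, 10, 5, 4, 3, 7, 8, 6] = (0 2 9 8 7 3)(4 10 6)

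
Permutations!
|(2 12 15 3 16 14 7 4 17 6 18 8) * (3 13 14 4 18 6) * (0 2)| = 36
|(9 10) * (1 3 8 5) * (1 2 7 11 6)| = 8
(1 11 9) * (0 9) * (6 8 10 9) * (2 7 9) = [6, 11, 7, 3, 4, 5, 8, 9, 10, 1, 2, 0] = (0 6 8 10 2 7 9 1 11)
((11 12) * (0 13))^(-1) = (0 13)(11 12) = [13, 1, 2, 3, 4, 5, 6, 7, 8, 9, 10, 12, 11, 0]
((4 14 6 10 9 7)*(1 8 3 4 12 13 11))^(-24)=(14)=[0, 1, 2, 3, 4, 5, 6, 7, 8, 9, 10, 11, 12, 13, 14]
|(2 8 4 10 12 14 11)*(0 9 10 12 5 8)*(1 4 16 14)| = |(0 9 10 5 8 16 14 11 2)(1 4 12)| = 9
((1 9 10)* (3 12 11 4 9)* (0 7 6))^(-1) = (0 6 7)(1 10 9 4 11 12 3) = [6, 10, 2, 1, 11, 5, 7, 0, 8, 4, 9, 12, 3]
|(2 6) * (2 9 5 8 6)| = |(5 8 6 9)| = 4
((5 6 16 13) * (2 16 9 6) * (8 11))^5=(2 16 13 5)(6 9)(8 11)=[0, 1, 16, 3, 4, 2, 9, 7, 11, 6, 10, 8, 12, 5, 14, 15, 13]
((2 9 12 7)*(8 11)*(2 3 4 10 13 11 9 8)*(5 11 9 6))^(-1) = (2 11 5 6 8)(3 7 12 9 13 10 4) = [0, 1, 11, 7, 3, 6, 8, 12, 2, 13, 4, 5, 9, 10]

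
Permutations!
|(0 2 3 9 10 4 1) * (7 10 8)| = |(0 2 3 9 8 7 10 4 1)| = 9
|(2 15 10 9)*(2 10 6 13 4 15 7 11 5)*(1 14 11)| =12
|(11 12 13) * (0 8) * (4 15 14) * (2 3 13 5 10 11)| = 12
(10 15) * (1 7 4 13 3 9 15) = (1 7 4 13 3 9 15 10) = [0, 7, 2, 9, 13, 5, 6, 4, 8, 15, 1, 11, 12, 3, 14, 10]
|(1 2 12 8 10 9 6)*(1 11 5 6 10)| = 12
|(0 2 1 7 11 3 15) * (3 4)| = 8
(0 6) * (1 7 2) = (0 6)(1 7 2) = [6, 7, 1, 3, 4, 5, 0, 2]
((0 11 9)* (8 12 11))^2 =[12, 1, 2, 3, 4, 5, 6, 7, 11, 8, 10, 0, 9] =(0 12 9 8 11)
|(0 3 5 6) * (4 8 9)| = |(0 3 5 6)(4 8 9)| = 12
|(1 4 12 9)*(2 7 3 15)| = |(1 4 12 9)(2 7 3 15)| = 4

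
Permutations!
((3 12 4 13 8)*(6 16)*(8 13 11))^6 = (16)(3 12 4 11 8) = [0, 1, 2, 12, 11, 5, 6, 7, 3, 9, 10, 8, 4, 13, 14, 15, 16]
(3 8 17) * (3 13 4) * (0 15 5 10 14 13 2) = [15, 1, 0, 8, 3, 10, 6, 7, 17, 9, 14, 11, 12, 4, 13, 5, 16, 2] = (0 15 5 10 14 13 4 3 8 17 2)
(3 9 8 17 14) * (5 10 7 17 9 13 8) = (3 13 8 9 5 10 7 17 14) = [0, 1, 2, 13, 4, 10, 6, 17, 9, 5, 7, 11, 12, 8, 3, 15, 16, 14]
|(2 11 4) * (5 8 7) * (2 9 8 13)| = 8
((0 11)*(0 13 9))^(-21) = (0 9 13 11) = [9, 1, 2, 3, 4, 5, 6, 7, 8, 13, 10, 0, 12, 11]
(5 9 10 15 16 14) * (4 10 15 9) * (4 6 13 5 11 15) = (4 10 9)(5 6 13)(11 15 16 14) = [0, 1, 2, 3, 10, 6, 13, 7, 8, 4, 9, 15, 12, 5, 11, 16, 14]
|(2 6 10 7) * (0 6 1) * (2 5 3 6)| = 15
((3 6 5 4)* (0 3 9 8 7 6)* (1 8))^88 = (1 5 8 4 7 9 6) = [0, 5, 2, 3, 7, 8, 1, 9, 4, 6]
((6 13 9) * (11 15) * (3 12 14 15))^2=(3 14 11 12 15)(6 9 13)=[0, 1, 2, 14, 4, 5, 9, 7, 8, 13, 10, 12, 15, 6, 11, 3]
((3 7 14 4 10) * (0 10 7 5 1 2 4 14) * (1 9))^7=(14)(0 4 1 5 10 7 2 9 3)=[4, 5, 9, 0, 1, 10, 6, 2, 8, 3, 7, 11, 12, 13, 14]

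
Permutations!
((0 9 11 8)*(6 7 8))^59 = [8, 1, 2, 3, 4, 5, 11, 6, 7, 0, 10, 9] = (0 8 7 6 11 9)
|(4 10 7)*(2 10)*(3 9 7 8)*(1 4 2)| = |(1 4)(2 10 8 3 9 7)| = 6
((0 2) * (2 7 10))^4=(10)=[0, 1, 2, 3, 4, 5, 6, 7, 8, 9, 10]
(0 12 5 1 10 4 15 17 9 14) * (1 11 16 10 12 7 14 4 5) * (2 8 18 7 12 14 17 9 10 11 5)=[12, 14, 8, 3, 15, 5, 6, 17, 18, 4, 2, 16, 1, 13, 0, 9, 11, 10, 7]=(0 12 1 14)(2 8 18 7 17 10)(4 15 9)(11 16)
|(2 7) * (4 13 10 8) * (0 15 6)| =12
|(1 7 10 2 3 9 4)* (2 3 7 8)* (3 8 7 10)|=|(1 7 3 9 4)(2 10 8)|=15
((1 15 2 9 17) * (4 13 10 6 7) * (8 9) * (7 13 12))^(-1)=(1 17 9 8 2 15)(4 7 12)(6 10 13)=[0, 17, 15, 3, 7, 5, 10, 12, 2, 8, 13, 11, 4, 6, 14, 1, 16, 9]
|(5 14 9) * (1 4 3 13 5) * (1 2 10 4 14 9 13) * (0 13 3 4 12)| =|(0 13 5 9 2 10 12)(1 14 3)| =21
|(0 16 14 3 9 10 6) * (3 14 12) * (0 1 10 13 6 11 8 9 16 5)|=42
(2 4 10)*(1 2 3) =[0, 2, 4, 1, 10, 5, 6, 7, 8, 9, 3] =(1 2 4 10 3)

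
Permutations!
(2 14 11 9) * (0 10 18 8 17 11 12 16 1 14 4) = (0 10 18 8 17 11 9 2 4)(1 14 12 16) = [10, 14, 4, 3, 0, 5, 6, 7, 17, 2, 18, 9, 16, 13, 12, 15, 1, 11, 8]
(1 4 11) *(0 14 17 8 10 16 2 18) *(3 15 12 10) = [14, 4, 18, 15, 11, 5, 6, 7, 3, 9, 16, 1, 10, 13, 17, 12, 2, 8, 0] = (0 14 17 8 3 15 12 10 16 2 18)(1 4 11)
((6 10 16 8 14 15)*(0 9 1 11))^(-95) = (0 9 1 11)(6 10 16 8 14 15) = [9, 11, 2, 3, 4, 5, 10, 7, 14, 1, 16, 0, 12, 13, 15, 6, 8]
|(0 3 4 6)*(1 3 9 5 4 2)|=|(0 9 5 4 6)(1 3 2)|=15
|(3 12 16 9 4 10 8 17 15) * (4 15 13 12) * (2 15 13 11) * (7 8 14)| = |(2 15 3 4 10 14 7 8 17 11)(9 13 12 16)| = 20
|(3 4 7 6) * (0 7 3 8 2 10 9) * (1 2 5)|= 18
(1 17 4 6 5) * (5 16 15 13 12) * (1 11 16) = [0, 17, 2, 3, 6, 11, 1, 7, 8, 9, 10, 16, 5, 12, 14, 13, 15, 4] = (1 17 4 6)(5 11 16 15 13 12)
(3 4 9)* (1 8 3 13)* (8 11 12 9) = [0, 11, 2, 4, 8, 5, 6, 7, 3, 13, 10, 12, 9, 1] = (1 11 12 9 13)(3 4 8)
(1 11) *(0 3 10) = (0 3 10)(1 11) = [3, 11, 2, 10, 4, 5, 6, 7, 8, 9, 0, 1]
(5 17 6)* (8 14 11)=(5 17 6)(8 14 11)=[0, 1, 2, 3, 4, 17, 5, 7, 14, 9, 10, 8, 12, 13, 11, 15, 16, 6]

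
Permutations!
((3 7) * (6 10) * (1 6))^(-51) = (10)(3 7) = [0, 1, 2, 7, 4, 5, 6, 3, 8, 9, 10]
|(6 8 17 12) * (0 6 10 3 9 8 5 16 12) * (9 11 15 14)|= |(0 6 5 16 12 10 3 11 15 14 9 8 17)|= 13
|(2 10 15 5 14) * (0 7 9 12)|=20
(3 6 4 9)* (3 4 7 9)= (3 6 7 9 4)= [0, 1, 2, 6, 3, 5, 7, 9, 8, 4]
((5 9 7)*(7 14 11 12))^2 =[0, 1, 2, 3, 4, 14, 6, 9, 8, 11, 10, 7, 5, 13, 12] =(5 14 12)(7 9 11)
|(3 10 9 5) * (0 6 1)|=12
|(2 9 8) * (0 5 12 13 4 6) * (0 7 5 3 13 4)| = |(0 3 13)(2 9 8)(4 6 7 5 12)| = 15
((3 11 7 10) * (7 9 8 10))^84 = (3 10 8 9 11) = [0, 1, 2, 10, 4, 5, 6, 7, 9, 11, 8, 3]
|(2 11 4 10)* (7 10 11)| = 6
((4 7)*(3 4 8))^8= (8)= [0, 1, 2, 3, 4, 5, 6, 7, 8]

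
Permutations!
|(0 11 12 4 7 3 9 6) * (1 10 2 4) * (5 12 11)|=11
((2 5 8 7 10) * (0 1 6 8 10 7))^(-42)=(10)(0 6)(1 8)=[6, 8, 2, 3, 4, 5, 0, 7, 1, 9, 10]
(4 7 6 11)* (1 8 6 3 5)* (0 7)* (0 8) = (0 7 3 5 1)(4 8 6 11) = [7, 0, 2, 5, 8, 1, 11, 3, 6, 9, 10, 4]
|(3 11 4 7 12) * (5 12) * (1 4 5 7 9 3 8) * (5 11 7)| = |(1 4 9 3 7 5 12 8)| = 8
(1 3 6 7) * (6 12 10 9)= (1 3 12 10 9 6 7)= [0, 3, 2, 12, 4, 5, 7, 1, 8, 6, 9, 11, 10]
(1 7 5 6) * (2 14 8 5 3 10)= (1 7 3 10 2 14 8 5 6)= [0, 7, 14, 10, 4, 6, 1, 3, 5, 9, 2, 11, 12, 13, 8]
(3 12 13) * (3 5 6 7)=(3 12 13 5 6 7)=[0, 1, 2, 12, 4, 6, 7, 3, 8, 9, 10, 11, 13, 5]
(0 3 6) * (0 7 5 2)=[3, 1, 0, 6, 4, 2, 7, 5]=(0 3 6 7 5 2)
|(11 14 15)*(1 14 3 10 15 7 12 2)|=|(1 14 7 12 2)(3 10 15 11)|=20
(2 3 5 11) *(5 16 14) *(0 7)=(0 7)(2 3 16 14 5 11)=[7, 1, 3, 16, 4, 11, 6, 0, 8, 9, 10, 2, 12, 13, 5, 15, 14]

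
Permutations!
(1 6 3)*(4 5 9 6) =(1 4 5 9 6 3) =[0, 4, 2, 1, 5, 9, 3, 7, 8, 6]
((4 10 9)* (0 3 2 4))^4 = (0 10 2)(3 9 4) = [10, 1, 0, 9, 3, 5, 6, 7, 8, 4, 2]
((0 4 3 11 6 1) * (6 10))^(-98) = (11) = [0, 1, 2, 3, 4, 5, 6, 7, 8, 9, 10, 11]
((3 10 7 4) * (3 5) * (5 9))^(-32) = (3 9 7)(4 10 5) = [0, 1, 2, 9, 10, 4, 6, 3, 8, 7, 5]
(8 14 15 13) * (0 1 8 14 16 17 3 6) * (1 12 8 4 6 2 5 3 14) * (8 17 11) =(0 12 17 14 15 13 1 4 6)(2 5 3)(8 16 11) =[12, 4, 5, 2, 6, 3, 0, 7, 16, 9, 10, 8, 17, 1, 15, 13, 11, 14]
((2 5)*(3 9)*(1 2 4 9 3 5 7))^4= (1 2 7)(4 9 5)= [0, 2, 7, 3, 9, 4, 6, 1, 8, 5]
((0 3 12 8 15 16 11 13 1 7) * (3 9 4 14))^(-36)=(0 14 8 11 7 4 12 16 1 9 3 15 13)=[14, 9, 2, 15, 12, 5, 6, 4, 11, 3, 10, 7, 16, 0, 8, 13, 1]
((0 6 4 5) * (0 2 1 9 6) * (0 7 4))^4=[2, 7, 0, 3, 9, 6, 5, 1, 8, 4]=(0 2)(1 7)(4 9)(5 6)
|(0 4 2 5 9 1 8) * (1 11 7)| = 9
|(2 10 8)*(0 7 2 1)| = 6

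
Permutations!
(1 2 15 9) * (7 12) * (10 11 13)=(1 2 15 9)(7 12)(10 11 13)=[0, 2, 15, 3, 4, 5, 6, 12, 8, 1, 11, 13, 7, 10, 14, 9]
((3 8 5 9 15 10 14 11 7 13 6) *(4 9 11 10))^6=(15)(3 6 13 7 11 5 8)=[0, 1, 2, 6, 4, 8, 13, 11, 3, 9, 10, 5, 12, 7, 14, 15]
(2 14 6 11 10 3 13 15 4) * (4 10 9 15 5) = (2 14 6 11 9 15 10 3 13 5 4) = [0, 1, 14, 13, 2, 4, 11, 7, 8, 15, 3, 9, 12, 5, 6, 10]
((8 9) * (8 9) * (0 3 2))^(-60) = [0, 1, 2, 3, 4, 5, 6, 7, 8, 9] = (9)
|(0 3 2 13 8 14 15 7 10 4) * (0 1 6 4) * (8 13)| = 24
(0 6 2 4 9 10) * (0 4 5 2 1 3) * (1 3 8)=(0 6 3)(1 8)(2 5)(4 9 10)=[6, 8, 5, 0, 9, 2, 3, 7, 1, 10, 4]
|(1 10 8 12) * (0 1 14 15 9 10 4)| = 6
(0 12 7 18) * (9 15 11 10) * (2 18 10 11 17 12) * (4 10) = (0 2 18)(4 10 9 15 17 12 7) = [2, 1, 18, 3, 10, 5, 6, 4, 8, 15, 9, 11, 7, 13, 14, 17, 16, 12, 0]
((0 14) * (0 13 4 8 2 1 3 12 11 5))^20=(0 11 3 2 4 14 5 12 1 8 13)=[11, 8, 4, 2, 14, 12, 6, 7, 13, 9, 10, 3, 1, 0, 5]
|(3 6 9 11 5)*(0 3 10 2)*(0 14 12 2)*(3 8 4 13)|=|(0 8 4 13 3 6 9 11 5 10)(2 14 12)|=30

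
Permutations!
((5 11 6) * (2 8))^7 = [0, 1, 8, 3, 4, 11, 5, 7, 2, 9, 10, 6] = (2 8)(5 11 6)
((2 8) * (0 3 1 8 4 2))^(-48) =(8) =[0, 1, 2, 3, 4, 5, 6, 7, 8]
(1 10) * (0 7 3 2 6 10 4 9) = (0 7 3 2 6 10 1 4 9) = [7, 4, 6, 2, 9, 5, 10, 3, 8, 0, 1]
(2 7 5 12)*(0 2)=(0 2 7 5 12)=[2, 1, 7, 3, 4, 12, 6, 5, 8, 9, 10, 11, 0]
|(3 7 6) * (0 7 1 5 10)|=|(0 7 6 3 1 5 10)|=7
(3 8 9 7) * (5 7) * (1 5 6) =(1 5 7 3 8 9 6) =[0, 5, 2, 8, 4, 7, 1, 3, 9, 6]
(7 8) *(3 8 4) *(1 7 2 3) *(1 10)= (1 7 4 10)(2 3 8)= [0, 7, 3, 8, 10, 5, 6, 4, 2, 9, 1]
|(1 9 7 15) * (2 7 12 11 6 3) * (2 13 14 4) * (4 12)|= 6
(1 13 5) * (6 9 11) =(1 13 5)(6 9 11) =[0, 13, 2, 3, 4, 1, 9, 7, 8, 11, 10, 6, 12, 5]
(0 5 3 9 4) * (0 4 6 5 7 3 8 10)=[7, 1, 2, 9, 4, 8, 5, 3, 10, 6, 0]=(0 7 3 9 6 5 8 10)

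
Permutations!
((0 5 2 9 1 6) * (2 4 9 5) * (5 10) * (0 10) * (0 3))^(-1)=(0 3 2)(1 9 4 5 10 6)=[3, 9, 0, 2, 5, 10, 1, 7, 8, 4, 6]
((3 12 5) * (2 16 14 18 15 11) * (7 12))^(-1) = (2 11 15 18 14 16)(3 5 12 7) = [0, 1, 11, 5, 4, 12, 6, 3, 8, 9, 10, 15, 7, 13, 16, 18, 2, 17, 14]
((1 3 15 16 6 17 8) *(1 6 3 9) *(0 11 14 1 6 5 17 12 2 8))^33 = [0, 1, 2, 3, 4, 5, 6, 7, 8, 9, 10, 11, 12, 13, 14, 15, 16, 17] = (17)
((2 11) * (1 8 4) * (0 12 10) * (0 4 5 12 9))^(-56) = [0, 10, 2, 3, 12, 1, 6, 7, 4, 9, 5, 11, 8] = (1 10 5)(4 12 8)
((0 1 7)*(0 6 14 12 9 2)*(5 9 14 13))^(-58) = [9, 2, 5, 3, 4, 6, 1, 0, 8, 13, 10, 11, 12, 7, 14] = (14)(0 9 13 7)(1 2 5 6)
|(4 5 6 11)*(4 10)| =5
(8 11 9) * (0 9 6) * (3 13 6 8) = (0 9 3 13 6)(8 11) = [9, 1, 2, 13, 4, 5, 0, 7, 11, 3, 10, 8, 12, 6]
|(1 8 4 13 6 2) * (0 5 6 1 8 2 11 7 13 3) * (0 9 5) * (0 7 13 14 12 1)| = 14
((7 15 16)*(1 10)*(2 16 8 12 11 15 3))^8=(16)=[0, 1, 2, 3, 4, 5, 6, 7, 8, 9, 10, 11, 12, 13, 14, 15, 16]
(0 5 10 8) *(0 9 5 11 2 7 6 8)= (0 11 2 7 6 8 9 5 10)= [11, 1, 7, 3, 4, 10, 8, 6, 9, 5, 0, 2]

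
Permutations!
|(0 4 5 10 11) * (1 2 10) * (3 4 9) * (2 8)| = |(0 9 3 4 5 1 8 2 10 11)| = 10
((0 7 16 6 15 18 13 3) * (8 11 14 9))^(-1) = (0 3 13 18 15 6 16 7)(8 9 14 11) = [3, 1, 2, 13, 4, 5, 16, 0, 9, 14, 10, 8, 12, 18, 11, 6, 7, 17, 15]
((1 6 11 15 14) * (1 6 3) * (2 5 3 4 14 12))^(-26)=(1 11 5 14 12)(2 4 15 3 6)=[0, 11, 4, 6, 15, 14, 2, 7, 8, 9, 10, 5, 1, 13, 12, 3]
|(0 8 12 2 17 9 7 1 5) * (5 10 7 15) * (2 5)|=12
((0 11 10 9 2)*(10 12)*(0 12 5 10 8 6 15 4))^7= (0 8 10 4 12 5 15 2 11 6 9)= [8, 1, 11, 3, 12, 15, 9, 7, 10, 0, 4, 6, 5, 13, 14, 2]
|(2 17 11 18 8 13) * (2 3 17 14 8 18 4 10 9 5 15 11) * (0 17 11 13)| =40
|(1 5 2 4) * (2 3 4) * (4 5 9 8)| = |(1 9 8 4)(3 5)| = 4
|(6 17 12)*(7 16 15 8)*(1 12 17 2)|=4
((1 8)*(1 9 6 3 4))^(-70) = (1 9 3)(4 8 6) = [0, 9, 2, 1, 8, 5, 4, 7, 6, 3]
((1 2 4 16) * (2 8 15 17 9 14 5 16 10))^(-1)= [0, 16, 10, 3, 2, 14, 6, 7, 1, 17, 4, 11, 12, 13, 9, 8, 5, 15]= (1 16 5 14 9 17 15 8)(2 10 4)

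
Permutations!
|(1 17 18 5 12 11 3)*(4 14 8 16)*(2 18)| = |(1 17 2 18 5 12 11 3)(4 14 8 16)| = 8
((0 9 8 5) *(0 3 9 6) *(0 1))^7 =(0 6 1)(3 5 8 9) =[6, 0, 2, 5, 4, 8, 1, 7, 9, 3]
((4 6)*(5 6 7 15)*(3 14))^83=(3 14)(4 5 7 6 15)=[0, 1, 2, 14, 5, 7, 15, 6, 8, 9, 10, 11, 12, 13, 3, 4]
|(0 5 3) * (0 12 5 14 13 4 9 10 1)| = 21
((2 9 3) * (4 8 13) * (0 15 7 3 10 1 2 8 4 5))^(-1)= (0 5 13 8 3 7 15)(1 10 9 2)= [5, 10, 1, 7, 4, 13, 6, 15, 3, 2, 9, 11, 12, 8, 14, 0]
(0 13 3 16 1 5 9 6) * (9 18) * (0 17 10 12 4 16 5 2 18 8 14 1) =(0 13 3 5 8 14 1 2 18 9 6 17 10 12 4 16) =[13, 2, 18, 5, 16, 8, 17, 7, 14, 6, 12, 11, 4, 3, 1, 15, 0, 10, 9]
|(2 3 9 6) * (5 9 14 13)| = |(2 3 14 13 5 9 6)| = 7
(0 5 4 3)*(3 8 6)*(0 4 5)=(3 4 8 6)=[0, 1, 2, 4, 8, 5, 3, 7, 6]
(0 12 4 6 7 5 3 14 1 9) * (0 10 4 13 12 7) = [7, 9, 2, 14, 6, 3, 0, 5, 8, 10, 4, 11, 13, 12, 1] = (0 7 5 3 14 1 9 10 4 6)(12 13)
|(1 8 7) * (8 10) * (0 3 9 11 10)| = |(0 3 9 11 10 8 7 1)| = 8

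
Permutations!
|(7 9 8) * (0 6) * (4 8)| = 4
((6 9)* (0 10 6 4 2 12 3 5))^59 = [2, 1, 10, 9, 0, 4, 3, 7, 8, 5, 12, 11, 6] = (0 2 10 12 6 3 9 5 4)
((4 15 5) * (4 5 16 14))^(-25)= (4 14 16 15)= [0, 1, 2, 3, 14, 5, 6, 7, 8, 9, 10, 11, 12, 13, 16, 4, 15]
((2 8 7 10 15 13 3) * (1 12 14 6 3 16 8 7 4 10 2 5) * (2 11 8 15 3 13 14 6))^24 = (1 11 13 10 14)(2 12 8 16 3)(4 15 5 7 6) = [0, 11, 12, 2, 15, 7, 4, 6, 16, 9, 14, 13, 8, 10, 1, 5, 3]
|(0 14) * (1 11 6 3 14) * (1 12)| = |(0 12 1 11 6 3 14)| = 7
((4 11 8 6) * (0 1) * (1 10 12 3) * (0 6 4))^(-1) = (0 6 1 3 12 10)(4 8 11) = [6, 3, 2, 12, 8, 5, 1, 7, 11, 9, 0, 4, 10]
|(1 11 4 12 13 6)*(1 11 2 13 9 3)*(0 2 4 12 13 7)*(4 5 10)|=|(0 2 7)(1 5 10 4 13 6 11 12 9 3)|=30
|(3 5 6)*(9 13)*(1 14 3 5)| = |(1 14 3)(5 6)(9 13)| = 6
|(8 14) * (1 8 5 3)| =|(1 8 14 5 3)| =5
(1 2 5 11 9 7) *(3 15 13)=(1 2 5 11 9 7)(3 15 13)=[0, 2, 5, 15, 4, 11, 6, 1, 8, 7, 10, 9, 12, 3, 14, 13]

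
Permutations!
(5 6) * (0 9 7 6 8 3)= [9, 1, 2, 0, 4, 8, 5, 6, 3, 7]= (0 9 7 6 5 8 3)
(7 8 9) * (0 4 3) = (0 4 3)(7 8 9) = [4, 1, 2, 0, 3, 5, 6, 8, 9, 7]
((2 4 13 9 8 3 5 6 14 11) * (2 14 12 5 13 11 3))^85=(2 13 11 8 3 4 9 14)(5 6 12)=[0, 1, 13, 4, 9, 6, 12, 7, 3, 14, 10, 8, 5, 11, 2]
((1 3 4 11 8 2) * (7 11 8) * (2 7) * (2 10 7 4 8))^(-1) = (1 2 4 8 3)(7 10 11) = [0, 2, 4, 1, 8, 5, 6, 10, 3, 9, 11, 7]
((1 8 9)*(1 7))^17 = (1 8 9 7) = [0, 8, 2, 3, 4, 5, 6, 1, 9, 7]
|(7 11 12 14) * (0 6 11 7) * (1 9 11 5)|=|(0 6 5 1 9 11 12 14)|=8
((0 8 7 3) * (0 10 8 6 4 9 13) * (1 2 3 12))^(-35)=(13)=[0, 1, 2, 3, 4, 5, 6, 7, 8, 9, 10, 11, 12, 13]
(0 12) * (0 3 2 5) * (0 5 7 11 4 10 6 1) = (0 12 3 2 7 11 4 10 6 1) = [12, 0, 7, 2, 10, 5, 1, 11, 8, 9, 6, 4, 3]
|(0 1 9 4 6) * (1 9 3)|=4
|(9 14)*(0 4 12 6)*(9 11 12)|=7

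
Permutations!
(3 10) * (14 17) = (3 10)(14 17) = [0, 1, 2, 10, 4, 5, 6, 7, 8, 9, 3, 11, 12, 13, 17, 15, 16, 14]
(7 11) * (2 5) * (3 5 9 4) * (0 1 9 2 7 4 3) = [1, 9, 2, 5, 0, 7, 6, 11, 8, 3, 10, 4] = (0 1 9 3 5 7 11 4)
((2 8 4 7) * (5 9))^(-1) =[0, 1, 7, 3, 8, 9, 6, 4, 2, 5] =(2 7 4 8)(5 9)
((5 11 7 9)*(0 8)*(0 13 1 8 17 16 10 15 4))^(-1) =(0 4 15 10 16 17)(1 13 8)(5 9 7 11) =[4, 13, 2, 3, 15, 9, 6, 11, 1, 7, 16, 5, 12, 8, 14, 10, 17, 0]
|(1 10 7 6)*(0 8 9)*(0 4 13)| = |(0 8 9 4 13)(1 10 7 6)| = 20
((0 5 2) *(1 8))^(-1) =[2, 8, 5, 3, 4, 0, 6, 7, 1] =(0 2 5)(1 8)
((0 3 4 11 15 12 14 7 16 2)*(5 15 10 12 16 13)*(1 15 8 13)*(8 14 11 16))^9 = (0 2 16 4 3)(1 8 5 7 15 13 14) = [2, 8, 16, 0, 3, 7, 6, 15, 5, 9, 10, 11, 12, 14, 1, 13, 4]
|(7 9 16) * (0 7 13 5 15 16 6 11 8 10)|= |(0 7 9 6 11 8 10)(5 15 16 13)|= 28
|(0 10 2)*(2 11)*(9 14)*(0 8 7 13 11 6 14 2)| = 10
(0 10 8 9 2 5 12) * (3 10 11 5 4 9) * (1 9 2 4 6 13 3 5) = (0 11 1 9 4 2 6 13 3 10 8 5 12) = [11, 9, 6, 10, 2, 12, 13, 7, 5, 4, 8, 1, 0, 3]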